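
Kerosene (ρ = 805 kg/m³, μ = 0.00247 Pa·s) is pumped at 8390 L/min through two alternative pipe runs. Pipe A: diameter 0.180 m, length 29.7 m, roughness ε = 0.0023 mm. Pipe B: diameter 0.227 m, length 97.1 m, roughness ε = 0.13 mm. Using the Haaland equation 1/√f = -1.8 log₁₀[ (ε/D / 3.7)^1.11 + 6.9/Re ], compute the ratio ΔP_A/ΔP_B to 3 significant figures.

ΔP_A/ΔP_B ≈ 0.745

Pipe A: V = Q/A = 0.1398/0.02545 = 5.495 m/s; Re = 3.224e+05; ε/D = 1.28e-05; Haaland → f = 0.01426; ΔP_A = f(L/D)(ρV²/2) = 2.86e+04 Pa.
Pipe B: V = Q/A = 0.1398/0.04047 = 3.455 m/s; Re = 2.556e+05; ε/D = 0.000573; Haaland → f = 0.01867; ΔP_B = f(L/D)(ρV²/2) = 3.838e+04 Pa.
ΔP_A/ΔP_B = 2.86e+04/3.838e+04 = 0.745.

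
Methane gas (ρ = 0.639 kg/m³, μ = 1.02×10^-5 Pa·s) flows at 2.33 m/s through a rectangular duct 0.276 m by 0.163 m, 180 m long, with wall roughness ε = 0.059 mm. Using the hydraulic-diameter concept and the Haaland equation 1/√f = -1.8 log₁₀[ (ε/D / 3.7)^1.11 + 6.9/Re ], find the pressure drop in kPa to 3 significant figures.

ΔP ≈ 0.0365 kPa

Hydraulic diameter D_h = 4A/P = 4·(0.276·0.163)/(2·(0.276+0.163)) = 0.18/0.878 = 0.205 m.
Re = ρVD_h/μ = 0.639·2.33·0.205/1.02e-05 = 2.992e+04.
ε/D_h = 5.9e-05/0.205 = 0.000288; Haaland gives 1/√f = -1.8 log₁₀[2.75e-05+0.000231] = 6.459, so f = 0.02397.
ΔP = f(L/D_h)(ρV²/2) = 0.02397·180/0.205·1.735 = 36.52 Pa.
ΔP = 0.0365 kPa.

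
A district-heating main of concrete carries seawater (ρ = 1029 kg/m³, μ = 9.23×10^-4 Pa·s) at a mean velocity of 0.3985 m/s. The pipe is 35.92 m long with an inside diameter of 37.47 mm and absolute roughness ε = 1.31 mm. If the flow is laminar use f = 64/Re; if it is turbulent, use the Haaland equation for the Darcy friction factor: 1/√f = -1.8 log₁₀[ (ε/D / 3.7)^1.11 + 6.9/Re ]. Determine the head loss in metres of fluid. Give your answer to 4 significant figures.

h_f ≈ 0.4874 m

Reynolds number Re = ρVD/μ = 1029 · 0.3985 · 0.03747 / 0.000923 = 1.665e+04.
Re > 4000 → turbulent. Relative roughness ε/D = 0.00131/0.03747 = 0.035. Haaland: 1/√f = -1.8 log₁₀[(0.035/3.7)^1.11 + 6.9/1.665e+04] = -1.8 log₁₀[0.00566 + 0.000414] = 3.99, so f = 0.06282.
Darcy-Weisbach: ΔP = f(L/D)(ρV²/2) = 0.06282·(35.92/0.03747)·(1029·0.3985²/2) = 0.06282·958.6·81.7 = 4920 Pa.
Head loss h_f = ΔP/(ρg) = 4920/(1029·9.81) = 0.4874 m.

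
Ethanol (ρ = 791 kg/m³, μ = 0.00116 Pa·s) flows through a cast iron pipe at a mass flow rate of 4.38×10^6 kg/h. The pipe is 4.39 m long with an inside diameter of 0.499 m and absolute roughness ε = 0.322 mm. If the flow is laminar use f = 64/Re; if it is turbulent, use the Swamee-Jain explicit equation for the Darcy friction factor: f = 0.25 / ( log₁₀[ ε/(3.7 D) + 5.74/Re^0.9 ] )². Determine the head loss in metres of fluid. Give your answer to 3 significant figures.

h_f ≈ 0.497 m

ṁ = 4.38×10^6 kg/h = 4.38×10^6/3600 = 1217 kg/s.
A = πD²/4 = π(0.499)²/4 = 0.1956 m²; mean velocity V = ṁ/(ρA) = 1217/(791 · 0.1956) = 7.865 m/s.
Reynolds number Re = ρVD/μ = 791 · 7.865 · 0.499 / 0.00116 = 2.676e+06.
Re > 4000 → turbulent. Relative roughness ε/D = 0.000322/0.499 = 0.000645. Swamee-Jain: f = 0.25/(log₁₀[0.000645/3.7 + 5.74/2.676e+06^0.9])² = 0.25/(log₁₀[0.000174 + 9.42e-06])² = 0.25/(-3.736)² = 0.01792.
Darcy-Weisbach: ΔP = f(L/D)(ρV²/2) = 0.01792·(4.39/0.499)·(791·7.865²/2) = 0.01792·8.798·2.447e+04 = 3856 Pa.
Head loss h_f = ΔP/(ρg) = 3856/(791·9.81) = 0.497 m.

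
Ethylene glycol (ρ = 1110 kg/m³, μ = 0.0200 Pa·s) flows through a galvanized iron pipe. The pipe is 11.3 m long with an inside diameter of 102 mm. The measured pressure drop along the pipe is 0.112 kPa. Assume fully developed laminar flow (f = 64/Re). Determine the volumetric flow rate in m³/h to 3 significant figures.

For laminar flow, f = 64/Re with Re = ρVD/μ, so Darcy-Weisbach reduces to ΔP = 32μLV/D². Solving for V: V = ΔP·D²/(32μL) = 112·(0.102)²/(32·0.02·11.3) = 0.1611 m/s.
Check: Re = ρVD/μ = 1110·0.1611·0.102/0.02 = 912.1 < 2300, so the laminar assumption holds.
Q = V·A = 0.1611·(π/4·0.102²) = 0.001317 m³/s = 4.74 m³/h.

Q ≈ 4.74 m³/h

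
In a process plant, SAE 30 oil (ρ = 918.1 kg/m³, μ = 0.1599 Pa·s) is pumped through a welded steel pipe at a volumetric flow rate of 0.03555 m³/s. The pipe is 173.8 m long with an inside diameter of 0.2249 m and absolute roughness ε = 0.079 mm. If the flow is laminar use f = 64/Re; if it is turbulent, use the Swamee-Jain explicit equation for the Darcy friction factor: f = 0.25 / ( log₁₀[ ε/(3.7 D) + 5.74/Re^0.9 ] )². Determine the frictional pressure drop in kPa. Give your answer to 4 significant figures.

Cross-sectional area A = πD²/4 = π(0.2249)²/4 = 0.03973 m²; mean velocity V = Q/A = 0.03555/0.03973 = 0.8949 m/s.
Reynolds number Re = ρVD/μ = 918.1 · 0.8949 · 0.2249 / 0.16 = 1156.
Re < 2300 → laminar flow, so f = 64/Re = 64/1156 = 0.05538 (the turbulent correlation is not needed).
Darcy-Weisbach: ΔP = f(L/D)(ρV²/2) = 0.05538·(173.8/0.2249)·(918.1·0.8949²/2) = 0.05538·772.8·367.6 = 1.573e+04 Pa.
ΔP = 1.573e+04 Pa = 15.73 kPa.

ΔP ≈ 15.73 kPa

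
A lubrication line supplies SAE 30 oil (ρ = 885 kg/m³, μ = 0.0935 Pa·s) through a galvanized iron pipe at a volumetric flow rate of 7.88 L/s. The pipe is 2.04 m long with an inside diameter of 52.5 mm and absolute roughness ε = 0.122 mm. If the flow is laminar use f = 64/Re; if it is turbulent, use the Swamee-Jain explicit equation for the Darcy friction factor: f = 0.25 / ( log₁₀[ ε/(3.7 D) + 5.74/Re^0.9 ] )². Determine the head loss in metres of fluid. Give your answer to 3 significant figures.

h_f ≈ 0.928 m

Q = 7.88 L/s = 7.88/1000 = 0.00788 m³/s.
Cross-sectional area A = πD²/4 = π(0.0525)²/4 = 0.002165 m²; mean velocity V = Q/A = 0.00788/0.002165 = 3.64 m/s.
Reynolds number Re = ρVD/μ = 885 · 3.64 · 0.0525 / 0.0935 = 1809.
Re < 2300 → laminar flow, so f = 64/Re = 64/1809 = 0.03538 (the turbulent correlation is not needed).
Darcy-Weisbach: ΔP = f(L/D)(ρV²/2) = 0.03538·(2.04/0.0525)·(885·3.64²/2) = 0.03538·38.86·5863 = 8061 Pa.
Head loss h_f = ΔP/(ρg) = 8061/(885·9.81) = 0.928 m.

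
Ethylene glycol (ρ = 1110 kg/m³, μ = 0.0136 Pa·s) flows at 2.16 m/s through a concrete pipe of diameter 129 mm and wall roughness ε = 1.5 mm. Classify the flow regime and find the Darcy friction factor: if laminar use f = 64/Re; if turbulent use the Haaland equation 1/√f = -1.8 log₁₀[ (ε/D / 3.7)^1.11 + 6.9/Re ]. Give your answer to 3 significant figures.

f ≈ 0.0422

Re = ρVD/μ = 1110·2.16·0.129/0.0136 = 2.274e+04.
Re > 4000 → turbulent. ε/D = 0.0015/0.129 = 0.0116; Haaland: 1/√f = -1.8 log₁₀[0.00167 + 0.000303] = 4.87, so f = 0.04217.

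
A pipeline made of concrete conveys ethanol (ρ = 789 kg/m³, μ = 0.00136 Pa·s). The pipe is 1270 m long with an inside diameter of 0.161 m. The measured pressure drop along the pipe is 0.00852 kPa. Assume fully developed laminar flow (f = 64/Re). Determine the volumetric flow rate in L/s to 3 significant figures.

For laminar flow, f = 64/Re with Re = ρVD/μ, so Darcy-Weisbach reduces to ΔP = 32μLV/D². Solving for V: V = ΔP·D²/(32μL) = 8.52·(0.161)²/(32·0.00136·1270) = 0.003996 m/s.
Check: Re = ρVD/μ = 789·0.003996·0.161/0.00136 = 373.2 < 2300, so the laminar assumption holds.
Q = V·A = 0.003996·(π/4·0.161²) = 8.135e-05 m³/s = 0.0813 L/s.

Q ≈ 0.0813 L/s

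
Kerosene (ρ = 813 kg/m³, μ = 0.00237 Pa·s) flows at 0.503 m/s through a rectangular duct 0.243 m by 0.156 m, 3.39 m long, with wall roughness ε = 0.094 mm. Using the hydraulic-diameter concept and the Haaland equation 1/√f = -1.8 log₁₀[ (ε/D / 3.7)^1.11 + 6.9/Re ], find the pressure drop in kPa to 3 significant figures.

ΔP ≈ 0.0441 kPa

Hydraulic diameter D_h = 4A/P = 4·(0.243·0.156)/(2·(0.243+0.156)) = 0.1516/0.798 = 0.19 m.
Re = ρVD_h/μ = 813·0.503·0.19/0.00237 = 3.279e+04.
ε/D_h = 9.4e-05/0.19 = 0.000495; Haaland gives 1/√f = -1.8 log₁₀[5.01e-05+0.00021] = 6.451, so f = 0.02403.
ΔP = f(L/D_h)(ρV²/2) = 0.02403·3.39/0.19·102.8 = 44.09 Pa.
ΔP = 0.0441 kPa.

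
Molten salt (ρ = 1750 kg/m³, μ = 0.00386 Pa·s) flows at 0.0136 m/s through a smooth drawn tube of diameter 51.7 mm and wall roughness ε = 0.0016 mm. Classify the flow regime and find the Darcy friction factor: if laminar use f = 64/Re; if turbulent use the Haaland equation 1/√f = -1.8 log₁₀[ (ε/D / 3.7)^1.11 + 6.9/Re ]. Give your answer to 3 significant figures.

f ≈ 0.201

Re = ρVD/μ = 1750·0.0136·0.0517/0.00386 = 318.8.
Re < 2300 → laminar, so f = 64/Re = 0.2008 (roughness is irrelevant in laminar flow).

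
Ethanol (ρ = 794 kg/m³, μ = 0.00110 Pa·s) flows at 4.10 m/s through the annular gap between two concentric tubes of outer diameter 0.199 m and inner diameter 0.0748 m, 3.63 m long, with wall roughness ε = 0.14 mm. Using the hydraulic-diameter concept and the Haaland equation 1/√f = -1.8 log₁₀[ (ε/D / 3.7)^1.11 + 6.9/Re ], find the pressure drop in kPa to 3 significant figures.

Hydraulic diameter D_h = 4A/P = D_o - D_i = 0.199 - 0.0748 = 0.1242 m.
Re = ρVD_h/μ = 794·4.1·0.1242/0.0011 = 3.676e+05.
ε/D_h = 0.00014/0.1242 = 0.00113; Haaland gives 1/√f = -1.8 log₁₀[0.000125+1.88e-05] = 6.916, so f = 0.02091.
ΔP = f(L/D_h)(ρV²/2) = 0.02091·3.63/0.1242·6674 = 4078 Pa.
ΔP = 4.08 kPa.

ΔP ≈ 4.08 kPa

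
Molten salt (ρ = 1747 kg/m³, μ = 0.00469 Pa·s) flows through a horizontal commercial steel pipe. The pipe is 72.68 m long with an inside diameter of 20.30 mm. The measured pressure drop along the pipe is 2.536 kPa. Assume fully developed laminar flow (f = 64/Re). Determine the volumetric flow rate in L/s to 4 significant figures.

For laminar flow, f = 64/Re with Re = ρVD/μ, so Darcy-Weisbach reduces to ΔP = 32μLV/D². Solving for V: V = ΔP·D²/(32μL) = 2536·(0.0203)²/(32·0.00469·72.68) = 0.09581 m/s.
Check: Re = ρVD/μ = 1747·0.09581·0.0203/0.00469 = 724.5 < 2300, so the laminar assumption holds.
Q = V·A = 0.09581·(π/4·0.0203²) = 3.101e-05 m³/s = 0.03101 L/s.

Q ≈ 0.03101 L/s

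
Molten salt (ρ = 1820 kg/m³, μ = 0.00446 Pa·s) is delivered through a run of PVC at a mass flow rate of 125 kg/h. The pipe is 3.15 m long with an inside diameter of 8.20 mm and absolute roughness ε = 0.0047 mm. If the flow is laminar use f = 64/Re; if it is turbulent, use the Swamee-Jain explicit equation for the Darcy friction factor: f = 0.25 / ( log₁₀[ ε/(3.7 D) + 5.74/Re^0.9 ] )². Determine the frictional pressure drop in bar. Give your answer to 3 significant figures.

ṁ = 125 kg/h = 125/3600 = 0.03472 kg/s.
A = πD²/4 = π(0.0082)²/4 = 5.281e-05 m²; mean velocity V = ṁ/(ρA) = 0.03472/(1820 · 5.281e-05) = 0.3613 m/s.
Reynolds number Re = ρVD/μ = 1820 · 0.3613 · 0.0082 / 0.00446 = 1209.
Re < 2300 → laminar flow, so f = 64/Re = 64/1209 = 0.05294 (the turbulent correlation is not needed).
Darcy-Weisbach: ΔP = f(L/D)(ρV²/2) = 0.05294·(3.15/0.0082)·(1820·0.3613²/2) = 0.05294·384.1·118.8 = 2415 Pa.
ΔP = 2415 Pa = 0.0242 bar.

ΔP ≈ 0.0242 bar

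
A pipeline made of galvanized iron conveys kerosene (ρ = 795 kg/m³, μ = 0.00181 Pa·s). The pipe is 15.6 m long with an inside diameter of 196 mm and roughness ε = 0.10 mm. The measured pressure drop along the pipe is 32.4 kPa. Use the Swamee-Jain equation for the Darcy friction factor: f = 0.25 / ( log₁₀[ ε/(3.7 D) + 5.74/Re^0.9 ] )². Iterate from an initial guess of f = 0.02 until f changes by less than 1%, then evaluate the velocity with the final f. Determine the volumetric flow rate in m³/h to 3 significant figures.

Q ≈ 828 m³/h

Rearranging Darcy-Weisbach: V = √(2·ΔP·D/(f·L·ρ)). With ε/D = 0.0001/0.196 = 0.00051, iterate starting from f = 0.02:
  f = 0.02 → V = √(2·3.24e+04·0.196/(0.02·15.6·795)) = 7.156 m/s; Re = ρVD/μ = 6.16e+05; f → 0.01767
  f = 0.01767 → V = 7.613 m/s; Re = 6.554e+05; f → 0.01763
Converged (Δf/f < 1%). With the final f = 0.01763: V = √(2·3.24e+04·0.196/(0.01763·15.6·795)) = 7.623 m/s.
Q = V·A = 7.623·(π/4·0.196²) = 0.23 m³/s = 828 m³/h.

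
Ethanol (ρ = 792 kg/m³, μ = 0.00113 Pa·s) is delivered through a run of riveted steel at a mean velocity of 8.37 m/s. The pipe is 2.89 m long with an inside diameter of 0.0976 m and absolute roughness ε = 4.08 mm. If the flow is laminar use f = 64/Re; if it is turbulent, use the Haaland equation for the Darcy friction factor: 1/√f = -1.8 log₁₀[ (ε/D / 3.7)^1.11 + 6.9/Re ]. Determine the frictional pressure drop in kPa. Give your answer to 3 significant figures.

Reynolds number Re = ρVD/μ = 792 · 8.37 · 0.0976 / 0.00113 = 5.726e+05.
Re > 4000 → turbulent. Relative roughness ε/D = 0.00408/0.0976 = 0.0418. Haaland: 1/√f = -1.8 log₁₀[(0.0418/3.7)^1.11 + 6.9/5.726e+05] = -1.8 log₁₀[0.0069 + 1.21e-05] = 3.889, so f = 0.06613.
Darcy-Weisbach: ΔP = f(L/D)(ρV²/2) = 0.06613·(2.89/0.0976)·(792·8.37²/2) = 0.06613·29.61·2.774e+04 = 5.432e+04 Pa.
ΔP = 5.432e+04 Pa = 54.3 kPa.

ΔP ≈ 54.3 kPa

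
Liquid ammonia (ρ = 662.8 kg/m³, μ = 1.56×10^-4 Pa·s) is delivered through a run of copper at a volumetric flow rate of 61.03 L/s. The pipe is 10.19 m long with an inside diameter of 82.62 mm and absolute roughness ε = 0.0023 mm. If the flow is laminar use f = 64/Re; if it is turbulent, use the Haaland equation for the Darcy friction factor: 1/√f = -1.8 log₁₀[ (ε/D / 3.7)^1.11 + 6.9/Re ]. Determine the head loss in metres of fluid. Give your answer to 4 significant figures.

Q = 61.03 L/s = 61.03/1000 = 0.06103 m³/s.
Cross-sectional area A = πD²/4 = π(0.08262)²/4 = 0.005361 m²; mean velocity V = Q/A = 0.06103/0.005361 = 11.38 m/s.
Reynolds number Re = ρVD/μ = 662.8 · 11.38 · 0.08262 / 0.000156 = 3.996e+06.
Re > 4000 → turbulent. Relative roughness ε/D = 2.3e-06/0.08262 = 2.78e-05. Haaland: 1/√f = -1.8 log₁₀[(2.78e-05/3.7)^1.11 + 6.9/3.996e+06] = -1.8 log₁₀[2.06e-06 + 1.73e-06] = 9.76, so f = 0.0105.
Darcy-Weisbach: ΔP = f(L/D)(ρV²/2) = 0.0105·(10.19/0.08262)·(662.8·11.38²/2) = 0.0105·123.3·4.295e+04 = 5.56e+04 Pa.
Head loss h_f = ΔP/(ρg) = 5.56e+04/(662.8·9.81) = 8.552 m.

h_f ≈ 8.552 m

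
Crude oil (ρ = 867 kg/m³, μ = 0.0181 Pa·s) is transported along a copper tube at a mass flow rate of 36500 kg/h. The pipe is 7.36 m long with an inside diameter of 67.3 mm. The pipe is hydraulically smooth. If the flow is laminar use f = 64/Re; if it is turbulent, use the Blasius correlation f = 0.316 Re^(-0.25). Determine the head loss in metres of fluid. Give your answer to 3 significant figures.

h_f ≈ 1.88 m

ṁ = 36500 kg/h = 36500/3600 = 10.14 kg/s.
A = πD²/4 = π(0.0673)²/4 = 0.003557 m²; mean velocity V = ṁ/(ρA) = 10.14/(867 · 0.003557) = 3.287 m/s.
Reynolds number Re = ρVD/μ = 867 · 3.287 · 0.0673 / 0.0181 = 1.06e+04.
Re > 4000 → turbulent. Smooth-pipe (Blasius): f = 0.316 Re^(-0.25) = 0.316/(1.06e+04)^0.25 = 0.03114.
Darcy-Weisbach: ΔP = f(L/D)(ρV²/2) = 0.03114·(7.36/0.0673)·(867·3.287²/2) = 0.03114·109.4·4685 = 1.596e+04 Pa.
Head loss h_f = ΔP/(ρg) = 1.596e+04/(867·9.81) = 1.88 m.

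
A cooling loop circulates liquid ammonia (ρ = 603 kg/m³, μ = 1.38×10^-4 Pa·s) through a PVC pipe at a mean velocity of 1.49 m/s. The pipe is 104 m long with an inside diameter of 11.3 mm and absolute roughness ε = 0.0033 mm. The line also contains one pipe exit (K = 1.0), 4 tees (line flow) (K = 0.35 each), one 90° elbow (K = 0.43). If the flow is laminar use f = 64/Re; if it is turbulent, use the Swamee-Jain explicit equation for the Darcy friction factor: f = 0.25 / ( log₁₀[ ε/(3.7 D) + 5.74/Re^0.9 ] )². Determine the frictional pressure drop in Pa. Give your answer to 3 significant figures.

Reynolds number Re = ρVD/μ = 603 · 1.49 · 0.0113 / 0.000138 = 7.357e+04.
Re > 4000 → turbulent. Relative roughness ε/D = 3.3e-06/0.0113 = 0.000292. Swamee-Jain: f = 0.25/(log₁₀[0.000292/3.7 + 5.74/7.357e+04^0.9])² = 0.25/(log₁₀[7.89e-05 + 0.000239])² = 0.25/(-3.497)² = 0.02044.
Total minor-loss coefficient ΣK = 1·1 + 4·0.35 + 1·0.43 = 2.83.
ΔP = [f·L/D + ΣK]·(ρV²/2) = [0.02044·104/0.0113 + 2.83]·(603·1.49²/2) = [188.1 + 2.83]·669.4 = 1.278e+05 Pa.

ΔP ≈ 128000 Pa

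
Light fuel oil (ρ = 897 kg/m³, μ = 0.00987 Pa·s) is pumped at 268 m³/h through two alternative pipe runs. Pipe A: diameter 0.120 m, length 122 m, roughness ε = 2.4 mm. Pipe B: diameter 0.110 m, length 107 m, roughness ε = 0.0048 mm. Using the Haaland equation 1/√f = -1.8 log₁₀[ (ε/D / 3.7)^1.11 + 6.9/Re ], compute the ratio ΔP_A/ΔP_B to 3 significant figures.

ΔP_A/ΔP_B ≈ 1.92

Pipe A: V = Q/A = 0.07444/0.01131 = 6.582 m/s; Re = 7.179e+04; ε/D = 0.02; Haaland → f = 0.04926; ΔP_A = f(L/D)(ρV²/2) = 9.732e+05 Pa.
Pipe B: V = Q/A = 0.07444/0.009503 = 7.834 m/s; Re = 7.831e+04; ε/D = 4.36e-05; Haaland → f = 0.01892; ΔP_B = f(L/D)(ρV²/2) = 5.066e+05 Pa.
ΔP_A/ΔP_B = 9.732e+05/5.066e+05 = 1.92.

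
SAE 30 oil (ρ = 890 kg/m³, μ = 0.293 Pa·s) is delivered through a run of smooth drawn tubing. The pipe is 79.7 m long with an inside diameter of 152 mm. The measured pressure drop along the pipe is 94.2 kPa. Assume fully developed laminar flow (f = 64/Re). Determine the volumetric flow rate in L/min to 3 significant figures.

Q ≈ 3170 L/min

For laminar flow, f = 64/Re with Re = ρVD/μ, so Darcy-Weisbach reduces to ΔP = 32μLV/D². Solving for V: V = ΔP·D²/(32μL) = 9.42e+04·(0.152)²/(32·0.293·79.7) = 2.912 m/s.
Check: Re = ρVD/μ = 890·2.912·0.152/0.293 = 1345 < 2300, so the laminar assumption holds.
Q = V·A = 2.912·(π/4·0.152²) = 0.05285 m³/s = 3170 L/min.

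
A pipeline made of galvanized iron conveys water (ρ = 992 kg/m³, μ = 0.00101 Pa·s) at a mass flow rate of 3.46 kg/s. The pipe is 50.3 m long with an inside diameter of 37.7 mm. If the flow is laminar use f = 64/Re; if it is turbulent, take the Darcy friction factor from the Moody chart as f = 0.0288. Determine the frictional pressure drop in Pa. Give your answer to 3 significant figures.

A = πD²/4 = π(0.0377)²/4 = 0.001116 m²; mean velocity V = ṁ/(ρA) = 3.46/(992 · 0.001116) = 3.125 m/s.
Reynolds number Re = ρVD/μ = 992 · 3.125 · 0.0377 / 0.00101 = 1.157e+05.
Re > 4000 → turbulent; use the Moody-chart value f = 0.0288.
Darcy-Weisbach: ΔP = f(L/D)(ρV²/2) = 0.0288·(50.3/0.0377)·(992·3.125²/2) = 0.0288·1334·4842 = 1.861e+05 Pa.

ΔP ≈ 186000 Pa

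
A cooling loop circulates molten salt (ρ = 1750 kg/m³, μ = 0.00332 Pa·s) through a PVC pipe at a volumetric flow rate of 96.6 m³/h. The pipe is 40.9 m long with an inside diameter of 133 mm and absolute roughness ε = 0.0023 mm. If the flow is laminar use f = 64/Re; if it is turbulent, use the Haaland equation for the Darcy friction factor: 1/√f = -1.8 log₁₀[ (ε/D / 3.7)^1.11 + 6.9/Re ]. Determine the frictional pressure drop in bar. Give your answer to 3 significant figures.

Q = 96.6 m³/h = 96.6/3600 = 0.02683 m³/s.
Cross-sectional area A = πD²/4 = π(0.133)²/4 = 0.01389 m²; mean velocity V = Q/A = 0.02683/0.01389 = 1.931 m/s.
Reynolds number Re = ρVD/μ = 1750 · 1.931 · 0.133 / 0.00332 = 1.354e+05.
Re > 4000 → turbulent. Relative roughness ε/D = 2.3e-06/0.133 = 1.73e-05. Haaland: 1/√f = -1.8 log₁₀[(1.73e-05/3.7)^1.11 + 6.9/1.354e+05] = -1.8 log₁₀[1.21e-06 + 5.1e-05] = 7.709, so f = 0.01683.
Darcy-Weisbach: ΔP = f(L/D)(ρV²/2) = 0.01683·(40.9/0.133)·(1750·1.931²/2) = 0.01683·307.5·3264 = 1.689e+04 Pa.
ΔP = 1.689e+04 Pa = 0.169 bar.

ΔP ≈ 0.169 bar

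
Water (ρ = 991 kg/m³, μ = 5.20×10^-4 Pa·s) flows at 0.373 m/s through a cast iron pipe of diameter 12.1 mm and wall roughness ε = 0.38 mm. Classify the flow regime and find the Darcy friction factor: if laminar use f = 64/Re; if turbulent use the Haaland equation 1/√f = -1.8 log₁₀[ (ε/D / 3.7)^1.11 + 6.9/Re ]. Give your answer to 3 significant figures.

Re = ρVD/μ = 991·0.373·0.0121/0.00052 = 8601.
Re > 4000 → turbulent. ε/D = 0.00038/0.0121 = 0.0314; Haaland: 1/√f = -1.8 log₁₀[0.00502 + 0.000802] = 4.022, so f = 0.0618.

f ≈ 0.0618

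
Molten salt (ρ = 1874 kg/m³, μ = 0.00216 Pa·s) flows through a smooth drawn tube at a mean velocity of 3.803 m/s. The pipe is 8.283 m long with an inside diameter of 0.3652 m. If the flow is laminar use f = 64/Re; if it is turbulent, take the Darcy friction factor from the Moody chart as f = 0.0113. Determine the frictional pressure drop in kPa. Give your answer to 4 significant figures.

Reynolds number Re = ρVD/μ = 1874 · 3.803 · 0.3652 / 0.00216 = 1.205e+06.
Re > 4000 → turbulent; use the Moody-chart value f = 0.0113.
Darcy-Weisbach: ΔP = f(L/D)(ρV²/2) = 0.0113·(8.283/0.3652)·(1874·3.803²/2) = 0.0113·22.68·1.355e+04 = 3473 Pa.
ΔP = 3473 Pa = 3.473 kPa.

ΔP ≈ 3.473 kPa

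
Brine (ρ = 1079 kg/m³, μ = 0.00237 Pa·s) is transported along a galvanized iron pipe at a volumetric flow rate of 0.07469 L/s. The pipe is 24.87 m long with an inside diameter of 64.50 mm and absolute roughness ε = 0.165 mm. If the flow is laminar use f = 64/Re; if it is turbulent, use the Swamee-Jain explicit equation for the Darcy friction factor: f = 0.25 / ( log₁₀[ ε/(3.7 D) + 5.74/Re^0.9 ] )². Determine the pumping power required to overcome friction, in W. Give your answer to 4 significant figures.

P ≈ 7.741×10^-4 W

Q = 0.07469 L/s = 0.07469/1000 = 7.469e-05 m³/s.
Cross-sectional area A = πD²/4 = π(0.0645)²/4 = 0.003267 m²; mean velocity V = Q/A = 7.469e-05/0.003267 = 0.02286 m/s.
Reynolds number Re = ρVD/μ = 1079 · 0.02286 · 0.0645 / 0.00237 = 671.3.
Re < 2300 → laminar flow, so f = 64/Re = 64/671.3 = 0.09534 (the turbulent correlation is not needed).
Darcy-Weisbach: ΔP = f(L/D)(ρV²/2) = 0.09534·(24.87/0.0645)·(1079·0.02286²/2) = 0.09534·385.6·0.2819 = 10.36 Pa.
Pumping power P = QΔP = 7.469e-05·10.36 = 7.7405×10^-4 W = 7.741×10^-4 W.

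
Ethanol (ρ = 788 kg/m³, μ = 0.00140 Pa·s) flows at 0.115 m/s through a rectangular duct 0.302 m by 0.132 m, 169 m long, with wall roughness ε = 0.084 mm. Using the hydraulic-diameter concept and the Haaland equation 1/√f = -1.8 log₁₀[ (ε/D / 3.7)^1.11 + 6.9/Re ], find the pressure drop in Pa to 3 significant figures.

Hydraulic diameter D_h = 4A/P = 4·(0.302·0.132)/(2·(0.302+0.132)) = 0.1595/0.868 = 0.1837 m.
Re = ρVD_h/μ = 788·0.115·0.1837/0.0014 = 1.189e+04.
ε/D_h = 8.4e-05/0.1837 = 0.000457; Haaland gives 1/√f = -1.8 log₁₀[4.59e-05+0.00058] = 5.766, so f = 0.03008.
ΔP = f(L/D_h)(ρV²/2) = 0.03008·169/0.1837·5.211 = 144.2 Pa.

ΔP ≈ 144 Pa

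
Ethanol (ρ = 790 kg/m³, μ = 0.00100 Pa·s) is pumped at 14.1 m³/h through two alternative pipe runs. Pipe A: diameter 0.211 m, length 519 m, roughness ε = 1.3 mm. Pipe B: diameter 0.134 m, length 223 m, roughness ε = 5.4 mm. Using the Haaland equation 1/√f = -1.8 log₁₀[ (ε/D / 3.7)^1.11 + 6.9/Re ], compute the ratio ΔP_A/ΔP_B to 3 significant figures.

Pipe A: V = Q/A = 0.003917/0.03497 = 0.112 m/s; Re = 1.867e+04; ε/D = 0.00616; Haaland → f = 0.03612; ΔP_A = f(L/D)(ρV²/2) = 440.3 Pa.
Pipe B: V = Q/A = 0.003917/0.0141 = 0.2777 m/s; Re = 2.94e+04; ε/D = 0.0403; Haaland → f = 0.06593; ΔP_B = f(L/D)(ρV²/2) = 3343 Pa.
ΔP_A/ΔP_B = 440.3/3343 = 0.132.

ΔP_A/ΔP_B ≈ 0.132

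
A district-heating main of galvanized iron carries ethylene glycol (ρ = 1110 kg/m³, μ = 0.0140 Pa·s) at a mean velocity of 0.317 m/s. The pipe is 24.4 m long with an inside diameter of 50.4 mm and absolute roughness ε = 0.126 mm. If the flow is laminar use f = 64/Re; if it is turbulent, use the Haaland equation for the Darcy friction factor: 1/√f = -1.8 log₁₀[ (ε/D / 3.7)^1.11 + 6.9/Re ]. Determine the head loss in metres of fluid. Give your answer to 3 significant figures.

Reynolds number Re = ρVD/μ = 1110 · 0.317 · 0.0504 / 0.014 = 1267.
Re < 2300 → laminar flow, so f = 64/Re = 64/1267 = 0.05052 (the turbulent correlation is not needed).
Darcy-Weisbach: ΔP = f(L/D)(ρV²/2) = 0.05052·(24.4/0.0504)·(1110·0.317²/2) = 0.05052·484.1·55.77 = 1364 Pa.
Head loss h_f = ΔP/(ρg) = 1364/(1110·9.81) = 0.125 m.

h_f ≈ 0.125 m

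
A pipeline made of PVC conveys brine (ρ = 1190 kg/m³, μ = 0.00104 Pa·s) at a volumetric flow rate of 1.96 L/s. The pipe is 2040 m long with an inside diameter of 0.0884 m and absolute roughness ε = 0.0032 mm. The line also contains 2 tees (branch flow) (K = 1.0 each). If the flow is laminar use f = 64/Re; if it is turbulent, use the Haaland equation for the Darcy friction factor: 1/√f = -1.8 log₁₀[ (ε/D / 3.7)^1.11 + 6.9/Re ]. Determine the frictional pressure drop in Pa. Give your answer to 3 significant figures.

Q = 1.96 L/s = 1.96/1000 = 0.00196 m³/s.
Cross-sectional area A = πD²/4 = π(0.0884)²/4 = 0.006138 m²; mean velocity V = Q/A = 0.00196/0.006138 = 0.3193 m/s.
Reynolds number Re = ρVD/μ = 1190 · 0.3193 · 0.0884 / 0.00104 = 3.23e+04.
Re > 4000 → turbulent. Relative roughness ε/D = 3.2e-06/0.0884 = 3.62e-05. Haaland: 1/√f = -1.8 log₁₀[(3.62e-05/3.7)^1.11 + 6.9/3.23e+04] = -1.8 log₁₀[2.75e-06 + 0.000214] = 6.597, so f = 0.02298.
Total minor-loss coefficient ΣK = 2·1 = 2.
ΔP = [f·L/D + ΣK]·(ρV²/2) = [0.02298·2040/0.0884 + 2]·(1190·0.3193²/2) = [530.3 + 2]·60.68 = 3.23e+04 Pa.

ΔP ≈ 32300 Pa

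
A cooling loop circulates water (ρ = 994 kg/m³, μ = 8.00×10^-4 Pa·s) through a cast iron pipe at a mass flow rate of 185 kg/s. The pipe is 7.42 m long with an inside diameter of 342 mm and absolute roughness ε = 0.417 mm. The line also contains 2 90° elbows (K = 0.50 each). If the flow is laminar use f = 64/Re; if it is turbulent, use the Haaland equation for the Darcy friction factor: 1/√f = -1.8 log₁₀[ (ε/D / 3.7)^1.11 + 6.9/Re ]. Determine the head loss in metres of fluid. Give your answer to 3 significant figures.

A = πD²/4 = π(0.342)²/4 = 0.09186 m²; mean velocity V = ṁ/(ρA) = 185/(994 · 0.09186) = 2.026 m/s.
Reynolds number Re = ρVD/μ = 994 · 2.026 · 0.342 / 0.0008 = 8.609e+05.
Re > 4000 → turbulent. Relative roughness ε/D = 0.000417/0.342 = 0.00122. Haaland: 1/√f = -1.8 log₁₀[(0.00122/3.7)^1.11 + 6.9/8.609e+05] = -1.8 log₁₀[0.000136 + 8.01e-06] = 6.913, so f = 0.02093.
Total minor-loss coefficient ΣK = 2·0.5 = 1.
ΔP = [f·L/D + ΣK]·(ρV²/2) = [0.02093·7.42/0.342 + 1]·(994·2.026²/2) = [0.454 + 1]·2040 = 2966 Pa.
Head loss h_f = ΔP/(ρg) = 2966/(994·9.81) = 0.304 m.

h_f ≈ 0.304 m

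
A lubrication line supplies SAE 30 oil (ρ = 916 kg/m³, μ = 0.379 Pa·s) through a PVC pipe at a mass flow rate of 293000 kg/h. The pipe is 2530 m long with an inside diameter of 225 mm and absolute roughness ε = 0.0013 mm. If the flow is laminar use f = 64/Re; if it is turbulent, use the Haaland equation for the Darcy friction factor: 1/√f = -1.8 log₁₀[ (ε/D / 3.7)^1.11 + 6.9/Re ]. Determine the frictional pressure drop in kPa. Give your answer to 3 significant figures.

ṁ = 293000 kg/h = 293000/3600 = 81.39 kg/s.
A = πD²/4 = π(0.225)²/4 = 0.03976 m²; mean velocity V = ṁ/(ρA) = 81.39/(916 · 0.03976) = 2.235 m/s.
Reynolds number Re = ρVD/μ = 916 · 2.235 · 0.225 / 0.379 = 1215.
Re < 2300 → laminar flow, so f = 64/Re = 64/1215 = 0.05267 (the turbulent correlation is not needed).
Darcy-Weisbach: ΔP = f(L/D)(ρV²/2) = 0.05267·(2530/0.225)·(916·2.235²/2) = 0.05267·1.124e+04·2287 = 1.354e+06 Pa.
ΔP = 1.354e+06 Pa = 1350 kPa.

ΔP ≈ 1350 kPa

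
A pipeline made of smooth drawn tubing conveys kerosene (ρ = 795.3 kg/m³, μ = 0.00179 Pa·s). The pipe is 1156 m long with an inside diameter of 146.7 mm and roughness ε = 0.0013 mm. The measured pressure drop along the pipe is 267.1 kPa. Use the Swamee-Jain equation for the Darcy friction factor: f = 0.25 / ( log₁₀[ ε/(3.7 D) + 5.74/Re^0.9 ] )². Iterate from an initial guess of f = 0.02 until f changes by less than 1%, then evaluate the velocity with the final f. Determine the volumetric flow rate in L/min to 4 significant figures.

Q ≈ 2301 L/min

Rearranging Darcy-Weisbach: V = √(2·ΔP·D/(f·L·ρ)). With ε/D = 1.3e-06/0.1467 = 8.86e-06, iterate starting from f = 0.02:
  f = 0.02 → V = √(2·2.671e+05·0.1467/(0.02·1156·795.3)) = 2.064 m/s; Re = ρVD/μ = 1.346e+05; f → 0.01687
  f = 0.01687 → V = 2.248 m/s; Re = 1.465e+05; f → 0.01659
  f = 0.01659 → V = 2.267 m/s; Re = 1.478e+05; f → 0.01656
Converged (Δf/f < 1%). With the final f = 0.01656: V = √(2·2.671e+05·0.1467/(0.01656·1156·795.3)) = 2.269 m/s.
Q = V·A = 2.269·(π/4·0.1467²) = 0.03835 m³/s = 2301 L/min.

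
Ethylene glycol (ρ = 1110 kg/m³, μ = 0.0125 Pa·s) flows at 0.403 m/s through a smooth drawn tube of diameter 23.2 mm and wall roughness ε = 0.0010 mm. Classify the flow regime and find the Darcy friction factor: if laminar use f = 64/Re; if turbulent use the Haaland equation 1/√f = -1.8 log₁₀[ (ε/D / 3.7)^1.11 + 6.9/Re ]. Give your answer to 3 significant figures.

Re = ρVD/μ = 1110·0.403·0.0232/0.0125 = 830.2.
Re < 2300 → laminar, so f = 64/Re = 0.07709 (roughness is irrelevant in laminar flow).

f ≈ 0.0771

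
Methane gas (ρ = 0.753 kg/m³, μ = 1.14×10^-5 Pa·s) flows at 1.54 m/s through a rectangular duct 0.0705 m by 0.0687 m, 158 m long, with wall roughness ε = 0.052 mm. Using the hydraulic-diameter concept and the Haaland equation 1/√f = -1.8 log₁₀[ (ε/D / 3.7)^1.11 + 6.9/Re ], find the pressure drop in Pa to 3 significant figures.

Hydraulic diameter D_h = 4A/P = 4·(0.0705·0.0687)/(2·(0.0705+0.0687)) = 0.01937/0.2784 = 0.06959 m.
Re = ρVD_h/μ = 0.753·1.54·0.06959/1.14e-05 = 7079.
ε/D_h = 5.2e-05/0.06959 = 0.000747; Haaland gives 1/√f = -1.8 log₁₀[7.92e-05+0.000975] = 5.359, so f = 0.03482.
ΔP = f(L/D_h)(ρV²/2) = 0.03482·158/0.06959·0.8929 = 70.6 Pa.

ΔP ≈ 70.6 Pa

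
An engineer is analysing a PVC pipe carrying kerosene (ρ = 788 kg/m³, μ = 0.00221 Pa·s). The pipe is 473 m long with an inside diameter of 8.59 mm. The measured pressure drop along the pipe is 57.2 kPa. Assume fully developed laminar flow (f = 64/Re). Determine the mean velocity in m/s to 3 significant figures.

V ≈ 0.126 m/s

For laminar flow, f = 64/Re with Re = ρVD/μ, so Darcy-Weisbach reduces to ΔP = 32μLV/D². Solving for V: V = ΔP·D²/(32μL) = 5.72e+04·(0.00859)²/(32·0.00221·473) = 0.1262 m/s.
Check: Re = ρVD/μ = 788·0.1262·0.00859/0.00221 = 386.5 < 2300, so the laminar assumption holds.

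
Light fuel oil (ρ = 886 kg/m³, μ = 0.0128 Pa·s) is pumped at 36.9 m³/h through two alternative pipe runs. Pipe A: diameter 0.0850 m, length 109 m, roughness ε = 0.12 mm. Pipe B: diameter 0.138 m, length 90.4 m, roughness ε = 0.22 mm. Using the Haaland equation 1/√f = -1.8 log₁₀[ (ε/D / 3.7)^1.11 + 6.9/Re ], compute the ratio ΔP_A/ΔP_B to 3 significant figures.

Pipe A: V = Q/A = 0.01025/0.005675 = 1.806 m/s; Re = 1.063e+04; ε/D = 0.00141; Haaland → f = 0.03229; ΔP_A = f(L/D)(ρV²/2) = 5.985e+04 Pa.
Pipe B: V = Q/A = 0.01025/0.01496 = 0.6853 m/s; Re = 6546; ε/D = 0.00159; Haaland → f = 0.03651; ΔP_B = f(L/D)(ρV²/2) = 4976 Pa.
ΔP_A/ΔP_B = 5.985e+04/4976 = 12.0.

ΔP_A/ΔP_B ≈ 12.0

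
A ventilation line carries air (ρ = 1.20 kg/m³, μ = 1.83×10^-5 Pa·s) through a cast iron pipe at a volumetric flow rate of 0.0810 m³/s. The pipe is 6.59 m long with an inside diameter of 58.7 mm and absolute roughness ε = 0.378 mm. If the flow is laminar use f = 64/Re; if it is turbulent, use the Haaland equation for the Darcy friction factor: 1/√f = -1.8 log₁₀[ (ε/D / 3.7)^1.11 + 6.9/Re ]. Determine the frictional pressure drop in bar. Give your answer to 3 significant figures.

ΔP ≈ 0.0202 bar

Cross-sectional area A = πD²/4 = π(0.0587)²/4 = 0.002706 m²; mean velocity V = Q/A = 0.081/0.002706 = 29.93 m/s.
Reynolds number Re = ρVD/μ = 1.2 · 29.93 · 0.0587 / 1.83e-05 = 1.152e+05.
Re > 4000 → turbulent. Relative roughness ε/D = 0.000378/0.0587 = 0.00644. Haaland: 1/√f = -1.8 log₁₀[(0.00644/3.7)^1.11 + 6.9/1.152e+05] = -1.8 log₁₀[0.000865 + 5.99e-05] = 5.461, so f = 0.03353.
Darcy-Weisbach: ΔP = f(L/D)(ρV²/2) = 0.03353·(6.59/0.0587)·(1.2·29.93²/2) = 0.03353·112.3·537.5 = 2024 Pa.
ΔP = 2024 Pa = 0.0202 bar.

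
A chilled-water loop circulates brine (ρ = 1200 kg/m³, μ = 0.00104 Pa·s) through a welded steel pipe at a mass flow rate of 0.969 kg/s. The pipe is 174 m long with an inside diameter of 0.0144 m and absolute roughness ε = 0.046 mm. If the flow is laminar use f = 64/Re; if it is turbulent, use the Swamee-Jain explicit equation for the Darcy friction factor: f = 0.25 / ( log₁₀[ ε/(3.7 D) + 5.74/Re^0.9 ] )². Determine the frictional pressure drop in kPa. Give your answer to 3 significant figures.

ΔP ≈ 5060 kPa

A = πD²/4 = π(0.0144)²/4 = 0.0001629 m²; mean velocity V = ṁ/(ρA) = 0.969/(1200 · 0.0001629) = 4.958 m/s.
Reynolds number Re = ρVD/μ = 1200 · 4.958 · 0.0144 / 0.00104 = 8.238e+04.
Re > 4000 → turbulent. Relative roughness ε/D = 4.6e-05/0.0144 = 0.00319. Swamee-Jain: f = 0.25/(log₁₀[0.00319/3.7 + 5.74/8.238e+04^0.9])² = 0.25/(log₁₀[0.000863 + 0.000216])² = 0.25/(-2.967)² = 0.0284.
Darcy-Weisbach: ΔP = f(L/D)(ρV²/2) = 0.0284·(174/0.0144)·(1200·4.958²/2) = 0.0284·1.208e+04·1.475e+04 = 5.062e+06 Pa.
ΔP = 5.062e+06 Pa = 5060 kPa.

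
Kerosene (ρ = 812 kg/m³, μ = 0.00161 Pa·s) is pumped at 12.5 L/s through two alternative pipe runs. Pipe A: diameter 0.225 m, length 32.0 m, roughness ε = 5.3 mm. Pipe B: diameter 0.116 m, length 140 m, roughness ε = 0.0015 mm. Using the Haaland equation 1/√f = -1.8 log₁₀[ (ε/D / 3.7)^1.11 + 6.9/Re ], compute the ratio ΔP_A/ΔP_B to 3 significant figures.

Pipe A: V = Q/A = 0.0125/0.03976 = 0.3144 m/s; Re = 3.568e+04; ε/D = 0.0236; Haaland → f = 0.05291; ΔP_A = f(L/D)(ρV²/2) = 301.9 Pa.
Pipe B: V = Q/A = 0.0125/0.01057 = 1.183 m/s; Re = 6.92e+04; ε/D = 1.29e-05; Haaland → f = 0.01931; ΔP_B = f(L/D)(ρV²/2) = 1.324e+04 Pa.
ΔP_A/ΔP_B = 301.9/1.324e+04 = 0.0228.

ΔP_A/ΔP_B ≈ 0.0228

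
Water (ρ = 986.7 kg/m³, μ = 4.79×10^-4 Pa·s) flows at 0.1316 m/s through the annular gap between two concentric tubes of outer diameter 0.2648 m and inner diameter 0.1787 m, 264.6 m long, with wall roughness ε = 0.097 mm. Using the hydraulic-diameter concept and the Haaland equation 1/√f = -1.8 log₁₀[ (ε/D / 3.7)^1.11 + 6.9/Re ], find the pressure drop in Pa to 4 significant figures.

ΔP ≈ 711.0 Pa

Hydraulic diameter D_h = 4A/P = D_o - D_i = 0.2648 - 0.1787 = 0.0861 m.
Re = ρVD_h/μ = 986.7·0.1316·0.0861/0.000479 = 2.334e+04.
ε/D_h = 9.7e-05/0.0861 = 0.00113; Haaland gives 1/√f = -1.8 log₁₀[0.000125+0.000296] = 6.077, so f = 0.02708.
ΔP = f(L/D_h)(ρV²/2) = 0.02708·264.6/0.0861·8.544 = 711 Pa.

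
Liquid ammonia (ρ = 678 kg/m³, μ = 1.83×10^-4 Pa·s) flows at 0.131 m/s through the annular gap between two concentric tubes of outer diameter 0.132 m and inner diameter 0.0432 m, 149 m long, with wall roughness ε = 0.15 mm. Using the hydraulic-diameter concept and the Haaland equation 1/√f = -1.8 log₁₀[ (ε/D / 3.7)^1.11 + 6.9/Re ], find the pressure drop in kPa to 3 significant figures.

ΔP ≈ 0.253 kPa

Hydraulic diameter D_h = 4A/P = D_o - D_i = 0.132 - 0.0432 = 0.0888 m.
Re = ρVD_h/μ = 678·0.131·0.0888/0.000183 = 4.31e+04.
ε/D_h = 0.00015/0.0888 = 0.00169; Haaland gives 1/√f = -1.8 log₁₀[0.000196+0.00016] = 6.207, so f = 0.02595.
ΔP = f(L/D_h)(ρV²/2) = 0.02595·149/0.0888·5.818 = 253.3 Pa.
ΔP = 0.253 kPa.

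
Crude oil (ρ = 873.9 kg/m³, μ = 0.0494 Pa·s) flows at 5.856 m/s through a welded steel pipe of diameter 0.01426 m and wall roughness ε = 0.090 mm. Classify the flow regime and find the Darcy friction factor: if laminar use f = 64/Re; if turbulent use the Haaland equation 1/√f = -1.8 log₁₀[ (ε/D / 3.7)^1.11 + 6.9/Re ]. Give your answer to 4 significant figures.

f ≈ 0.04332

Re = ρVD/μ = 873.9·5.856·0.01426/0.0494 = 1477.
Re < 2300 → laminar, so f = 64/Re = 0.04332 (roughness is irrelevant in laminar flow).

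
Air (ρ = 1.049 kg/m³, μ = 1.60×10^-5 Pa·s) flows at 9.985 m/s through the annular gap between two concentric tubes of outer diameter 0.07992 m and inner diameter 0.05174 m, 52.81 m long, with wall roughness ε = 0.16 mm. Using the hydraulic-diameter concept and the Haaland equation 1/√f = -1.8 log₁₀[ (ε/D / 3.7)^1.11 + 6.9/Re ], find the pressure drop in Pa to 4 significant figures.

ΔP ≈ 3480 Pa

Hydraulic diameter D_h = 4A/P = D_o - D_i = 0.07992 - 0.05174 = 0.02818 m.
Re = ρVD_h/μ = 1.049·9.985·0.02818/1.6e-05 = 1.845e+04.
ε/D_h = 0.00016/0.02818 = 0.00568; Haaland gives 1/√f = -1.8 log₁₀[0.000752+0.000374] = 5.307, so f = 0.03551.
ΔP = f(L/D_h)(ρV²/2) = 0.03551·52.81/0.02818·52.29 = 3480 Pa.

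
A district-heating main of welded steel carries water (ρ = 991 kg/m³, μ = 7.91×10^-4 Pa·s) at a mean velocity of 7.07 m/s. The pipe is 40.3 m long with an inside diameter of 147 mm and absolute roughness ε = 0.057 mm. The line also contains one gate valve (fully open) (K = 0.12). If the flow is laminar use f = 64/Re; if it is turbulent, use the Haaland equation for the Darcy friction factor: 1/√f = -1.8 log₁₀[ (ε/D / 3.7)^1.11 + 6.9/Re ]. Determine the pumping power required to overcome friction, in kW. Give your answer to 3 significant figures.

Reynolds number Re = ρVD/μ = 991 · 7.07 · 0.147 / 0.000791 = 1.302e+06.
Re > 4000 → turbulent. Relative roughness ε/D = 5.7e-05/0.147 = 0.000388. Haaland: 1/√f = -1.8 log₁₀[(0.000388/3.7)^1.11 + 6.9/1.302e+06] = -1.8 log₁₀[3.82e-05 + 5.3e-06] = 7.85, so f = 0.01623.
Total minor-loss coefficient ΣK = 1·0.12 = 0.12.
ΔP = [f·L/D + ΣK]·(ρV²/2) = [0.01623·40.3/0.147 + 0.12]·(991·7.07²/2) = [4.449 + 0.12]·2.477e+04 = 1.132e+05 Pa.
Q = V·A = 7.07·0.01697 = 0.12 m³/s.
Pumping power P = QΔP = 0.12·1.132e+05 = 13580 W = 13.6 kW.

P ≈ 13.6 kW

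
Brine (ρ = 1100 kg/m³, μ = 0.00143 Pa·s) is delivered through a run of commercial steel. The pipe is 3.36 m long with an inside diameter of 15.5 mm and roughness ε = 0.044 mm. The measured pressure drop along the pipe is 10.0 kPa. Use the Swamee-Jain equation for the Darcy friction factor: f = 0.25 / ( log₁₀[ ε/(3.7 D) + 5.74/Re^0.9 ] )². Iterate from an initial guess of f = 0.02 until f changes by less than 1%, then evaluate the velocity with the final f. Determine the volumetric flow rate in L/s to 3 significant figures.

Q ≈ 0.307 L/s

Rearranging Darcy-Weisbach: V = √(2·ΔP·D/(f·L·ρ)). With ε/D = 4.4e-05/0.0155 = 0.00284, iterate starting from f = 0.02:
  f = 0.02 → V = √(2·1e+04·0.0155/(0.02·3.36·1100)) = 2.048 m/s; Re = ρVD/μ = 2.442e+04; f → 0.03078
  f = 0.03078 → V = 1.651 m/s; Re = 1.968e+04; f → 0.03168
  f = 0.03168 → V = 1.627 m/s; Re = 1.94e+04; f → 0.03174
Converged (Δf/f < 1%). With the final f = 0.03174: V = √(2·1e+04·0.0155/(0.03174·3.36·1100)) = 1.626 m/s.
Q = V·A = 1.626·(π/4·0.0155²) = 0.0003067 m³/s = 0.307 L/s.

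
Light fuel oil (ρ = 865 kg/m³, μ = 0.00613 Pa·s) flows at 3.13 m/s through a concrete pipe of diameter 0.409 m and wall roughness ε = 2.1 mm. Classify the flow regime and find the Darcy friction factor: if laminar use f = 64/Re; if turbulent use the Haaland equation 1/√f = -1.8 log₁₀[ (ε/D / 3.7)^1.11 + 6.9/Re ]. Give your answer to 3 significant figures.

f ≈ 0.0311

Re = ρVD/μ = 865·3.13·0.409/0.00613 = 1.806e+05.
Re > 4000 → turbulent. ε/D = 0.0021/0.409 = 0.00513; Haaland: 1/√f = -1.8 log₁₀[0.000673 + 3.82e-05] = 5.667, so f = 0.03114.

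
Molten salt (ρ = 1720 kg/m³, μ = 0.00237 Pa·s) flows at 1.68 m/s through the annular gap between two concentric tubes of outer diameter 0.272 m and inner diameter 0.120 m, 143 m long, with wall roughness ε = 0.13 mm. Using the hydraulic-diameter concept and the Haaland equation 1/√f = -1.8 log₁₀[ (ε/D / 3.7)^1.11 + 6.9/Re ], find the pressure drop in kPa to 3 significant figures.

Hydraulic diameter D_h = 4A/P = D_o - D_i = 0.272 - 0.12 = 0.152 m.
Re = ρVD_h/μ = 1720·1.68·0.152/0.00237 = 1.853e+05.
ε/D_h = 0.00013/0.152 = 0.000855; Haaland gives 1/√f = -1.8 log₁₀[9.2e-05+3.72e-05] = 6.999, so f = 0.02041.
ΔP = f(L/D_h)(ρV²/2) = 0.02041·143/0.152·2427 = 4.661e+04 Pa.
ΔP = 46.6 kPa.

ΔP ≈ 46.6 kPa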